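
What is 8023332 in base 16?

Using repeated division by 16 (digits 10–15 are A–F):
8023332 ÷ 16 = 501458 remainder 4
501458 ÷ 16 = 31341 remainder 2
31341 ÷ 16 = 1958 remainder 13 (D)
1958 ÷ 16 = 122 remainder 6
122 ÷ 16 = 7 remainder 10 (A)
7 ÷ 16 = 0 remainder 7
Reading remainders bottom to top: 7A6D24



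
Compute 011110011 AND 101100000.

AND: 1 only when both bits are 1
  011110011
& 101100000
-----------
  001100000
Decimal: 243 & 352 = 96



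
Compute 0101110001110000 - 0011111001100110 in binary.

Method 1 - Direct subtraction (column by column from the right: bit − bit − borrow-in; if negative, add 2 and borrow 1 from the next column):
borrow: 0111110000011100
        0101110001110000
-       0011111001100110
------------------------
        0001111000001010

Method 2 - Add two's complement:
Two's complement of 0011111001100110: invert → 1100000110011001, add 1 → 1100000110011010
  0101110001110000
+ 1100000110011010
------------------
 10001111000001010  (end carry out of the top bit = 1)
Discarding the end carry: 0001111000001010
Decimal check:
  0101110001110000 = 16384 + 4096 + 2048 + 1024 + 64 + 32 + 16 = 23664
  0011111001100110 = 8192 + 4096 + 2048 + 1024 + 512 + 64 + 32 + 4 + 2 = 15974
  23664 - 15974 = 7690, and 0001111000001010 = 4096 + 2048 + 1024 + 512 + 8 + 2 = 7690 ✓



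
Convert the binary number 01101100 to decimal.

Sum of powers of 2 for each 1-bit:
2^2 + 2^3 + 2^5 + 2^6
= 4 + 8 + 32 + 64
= 108



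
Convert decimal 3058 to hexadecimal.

Using repeated division by 16 (digits 10–15 are A–F):
3058 ÷ 16 = 191 remainder 2
191 ÷ 16 = 11 remainder 15 (F)
11 ÷ 16 = 0 remainder 11 (B)
Reading remainders bottom to top: BF2



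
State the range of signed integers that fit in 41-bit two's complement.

For 41-bit two's complement:
Minimum: -2^40 = -1099511627776
Maximum: 2^40 - 1 = 1099511627775



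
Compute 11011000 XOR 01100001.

XOR: 1 when bits differ
  11011000
^ 01100001
----------
  10111001
Decimal: 216 ^ 97 = 185



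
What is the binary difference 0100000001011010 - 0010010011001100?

Method 1 - Direct subtraction (column by column from the right: bit − bit − borrow-in; if negative, add 2 and borrow 1 from the next column):
borrow: 0111111100011000
        0100000001011010
-       0010010011001100
------------------------
        0001101110001110

Method 2 - Add two's complement:
Two's complement of 0010010011001100: invert → 1101101100110011, add 1 → 1101101100110100
  0100000001011010
+ 1101101100110100
------------------
 10001101110001110  (end carry out of the top bit = 1)
Discarding the end carry: 0001101110001110
Decimal check:
  0100000001011010 = 16384 + 64 + 16 + 8 + 2 = 16474
  0010010011001100 = 8192 + 1024 + 128 + 64 + 8 + 4 = 9420
  16474 - 9420 = 7054, and 0001101110001110 = 4096 + 2048 + 512 + 256 + 128 + 8 + 4 + 2 = 7054 ✓



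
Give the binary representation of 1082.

Using repeated division by 2:
1082 ÷ 2 = 541 remainder 0
541 ÷ 2 = 270 remainder 1
270 ÷ 2 = 135 remainder 0
135 ÷ 2 = 67 remainder 1
67 ÷ 2 = 33 remainder 1
33 ÷ 2 = 16 remainder 1
16 ÷ 2 = 8 remainder 0
8 ÷ 2 = 4 remainder 0
4 ÷ 2 = 2 remainder 0
2 ÷ 2 = 1 remainder 0
1 ÷ 2 = 0 remainder 1
Reading remainders bottom to top: 10000111010



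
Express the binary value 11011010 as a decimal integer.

Sum of powers of 2 for each 1-bit:
2^1 + 2^3 + 2^4 + 2^6 + 2^7
= 2 + 8 + 16 + 64 + 128
= 218



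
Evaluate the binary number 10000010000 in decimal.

Sum of powers of 2 for each 1-bit:
2^4 + 2^10
= 16 + 1024
= 1040



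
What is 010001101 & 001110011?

AND: 1 only when both bits are 1
  010001101
& 001110011
-----------
  000000001
Decimal: 141 & 115 = 1



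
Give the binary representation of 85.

Using repeated division by 2:
85 ÷ 2 = 42 remainder 1
42 ÷ 2 = 21 remainder 0
21 ÷ 2 = 10 remainder 1
10 ÷ 2 = 5 remainder 0
5 ÷ 2 = 2 remainder 1
2 ÷ 2 = 1 remainder 0
1 ÷ 2 = 0 remainder 1
Reading remainders bottom to top: 1010101



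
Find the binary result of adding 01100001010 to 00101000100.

Add column by column from the right: bit + bit + carry-in; write the sum mod 2, carry 1 when the sum is 2 or 3.
carry:  11000000000
        01100001010
+       00101000100
-------------------
       010001001110
(the carry out of the leftmost column, 0, becomes the leading bit)
Decimal check:
  01100001010 = 512 + 256 + 8 + 2 = 778
  00101000100 = 256 + 64 + 4 = 324
  778 + 324 = 1102, and 010001001110 = 1024 + 64 + 8 + 4 + 2 = 1102 ✓



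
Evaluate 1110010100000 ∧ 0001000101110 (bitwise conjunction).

AND: 1 only when both bits are 1
  1110010100000
& 0001000101110
---------------
  0000000100000
Decimal: 7328 & 558 = 32



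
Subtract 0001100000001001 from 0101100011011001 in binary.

Method 1 - Direct subtraction (column by column from the right: bit − bit − borrow-in; if negative, add 2 and borrow 1 from the next column):
borrow: 0000000000000000
        0101100011011001
-       0001100000001001
------------------------
        0100000011010000

Method 2 - Add two's complement:
Two's complement of 0001100000001001: invert → 1110011111110110, add 1 → 1110011111110111
  0101100011011001
+ 1110011111110111
------------------
 10100000011010000  (end carry out of the top bit = 1)
Discarding the end carry: 0100000011010000
Decimal check:
  0101100011011001 = 16384 + 4096 + 2048 + 128 + 64 + 16 + 8 + 1 = 22745
  0001100000001001 = 4096 + 2048 + 8 + 1 = 6153
  22745 - 6153 = 16592, and 0100000011010000 = 16384 + 128 + 64 + 16 = 16592 ✓



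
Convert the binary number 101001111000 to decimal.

Sum of powers of 2 for each 1-bit:
2^3 + 2^4 + 2^5 + 2^6 + 2^9 + 2^11
= 8 + 16 + 32 + 64 + 512 + 2048
= 2680



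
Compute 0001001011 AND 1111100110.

AND: 1 only when both bits are 1
  0001001011
& 1111100110
------------
  0001000010
Decimal: 75 & 998 = 66



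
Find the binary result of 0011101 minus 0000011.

Method 1 - Direct subtraction (column by column from the right: bit − bit − borrow-in; if negative, add 2 and borrow 1 from the next column):
borrow: 0000100
        0011101
-       0000011
---------------
        0011010

Method 2 - Add two's complement:
Two's complement of 0000011: invert → 1111100, add 1 → 1111101
  0011101
+ 1111101
---------
 10011010  (end carry out of the top bit = 1)
Discarding the end carry: 0011010
Decimal check:
  0011101 = 16 + 8 + 4 + 1 = 29
  0000011 = 2 + 1 = 3
  29 - 3 = 26, and 0011010 = 16 + 8 + 2 = 26 ✓



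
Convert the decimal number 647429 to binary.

Using repeated division by 2:
647429 ÷ 2 = 323714 remainder 1
323714 ÷ 2 = 161857 remainder 0
161857 ÷ 2 = 80928 remainder 1
80928 ÷ 2 = 40464 remainder 0
40464 ÷ 2 = 20232 remainder 0
20232 ÷ 2 = 10116 remainder 0
10116 ÷ 2 = 5058 remainder 0
5058 ÷ 2 = 2529 remainder 0
2529 ÷ 2 = 1264 remainder 1
1264 ÷ 2 = 632 remainder 0
632 ÷ 2 = 316 remainder 0
316 ÷ 2 = 158 remainder 0
158 ÷ 2 = 79 remainder 0
79 ÷ 2 = 39 remainder 1
39 ÷ 2 = 19 remainder 1
19 ÷ 2 = 9 remainder 1
9 ÷ 2 = 4 remainder 1
4 ÷ 2 = 2 remainder 0
2 ÷ 2 = 1 remainder 0
1 ÷ 2 = 0 remainder 1
Reading remainders bottom to top: 10011110000100000101



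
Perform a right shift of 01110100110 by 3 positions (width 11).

Original: 01110100110 (decimal 934)
Shift right by 3 positions
Drop the 3 low bits; fill with zeros on the left
Result: 00001110100 (decimal 116)
Equivalent: 934 >> 3 = 934 ÷ 2^3 = 116



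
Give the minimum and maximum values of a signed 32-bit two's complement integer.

For 32-bit two's complement:
Minimum: -2^31 = -2147483648
Maximum: 2^31 - 1 = 2147483647



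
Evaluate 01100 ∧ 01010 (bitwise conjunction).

AND: 1 only when both bits are 1
  01100
& 01010
-------
  01000
Decimal: 12 & 10 = 8



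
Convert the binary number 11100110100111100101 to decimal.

Sum of powers of 2 for each 1-bit:
2^0 + 2^2 + 2^5 + 2^6 + 2^7 + 2^8 + 2^11 + 2^13 + 2^14 + 2^17 + 2^18 + 2^19
= 1 + 4 + 32 + 64 + 128 + 256 + 2048 + 8192 + 16384 + 131072 + 262144 + 524288
= 944613



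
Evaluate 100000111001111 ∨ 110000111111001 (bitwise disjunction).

OR: 1 when either bit is 1
  100000111001111
| 110000111111001
-----------------
  110000111111111
Decimal: 16847 | 25081 = 25087



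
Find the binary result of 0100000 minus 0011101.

Method 1 - Direct subtraction (column by column from the right: bit − bit − borrow-in; if negative, add 2 and borrow 1 from the next column):
borrow: 0111110
        0100000
-       0011101
---------------
        0000011

Method 2 - Add two's complement:
Two's complement of 0011101: invert → 1100010, add 1 → 1100011
  0100000
+ 1100011
---------
 10000011  (end carry out of the top bit = 1)
Discarding the end carry: 0000011
Decimal check:
  0100000 = 32
  0011101 = 16 + 8 + 4 + 1 = 29
  32 - 29 = 3, and 0000011 = 2 + 1 = 3 ✓



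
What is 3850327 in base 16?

Using repeated division by 16 (digits 10–15 are A–F):
3850327 ÷ 16 = 240645 remainder 7
240645 ÷ 16 = 15040 remainder 5
15040 ÷ 16 = 940 remainder 0
940 ÷ 16 = 58 remainder 12 (C)
58 ÷ 16 = 3 remainder 10 (A)
3 ÷ 16 = 0 remainder 3
Reading remainders bottom to top: 3AC057



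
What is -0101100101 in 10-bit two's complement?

Original: 0101100101
Step 1 - Invert all bits: 1010011010
Step 2 - Add 1: 1010011011
Verification: 0101100101 + 1010011011 = 10000000000; discarding the end carry (carry out of the top bit) leaves the 10-bit value 0000000000, as required for x + (-x)



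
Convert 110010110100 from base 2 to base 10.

Sum of powers of 2 for each 1-bit:
2^2 + 2^4 + 2^5 + 2^7 + 2^10 + 2^11
= 4 + 16 + 32 + 128 + 1024 + 2048
= 3252



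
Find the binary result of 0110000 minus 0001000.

Method 1 - Direct subtraction (column by column from the right: bit − bit − borrow-in; if negative, add 2 and borrow 1 from the next column):
borrow: 0010000
        0110000
-       0001000
---------------
        0101000

Method 2 - Add two's complement:
Two's complement of 0001000: invert → 1110111, add 1 → 1111000
  0110000
+ 1111000
---------
 10101000  (end carry out of the top bit = 1)
Discarding the end carry: 0101000
Decimal check:
  0110000 = 32 + 16 = 48
  0001000 = 8
  48 - 8 = 40, and 0101000 = 32 + 8 = 40 ✓



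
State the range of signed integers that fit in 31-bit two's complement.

For 31-bit two's complement:
Minimum: -2^30 = -1073741824
Maximum: 2^30 - 1 = 1073741823



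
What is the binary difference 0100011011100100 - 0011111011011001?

Method 1 - Direct subtraction (column by column from the right: bit − bit − borrow-in; if negative, add 2 and borrow 1 from the next column):
borrow: 0111000000110110
        0100011011100100
-       0011111011011001
------------------------
        0000100000001011

Method 2 - Add two's complement:
Two's complement of 0011111011011001: invert → 1100000100100110, add 1 → 1100000100100111
  0100011011100100
+ 1100000100100111
------------------
 10000100000001011  (end carry out of the top bit = 1)
Discarding the end carry: 0000100000001011
Decimal check:
  0100011011100100 = 16384 + 1024 + 512 + 128 + 64 + 32 + 4 = 18148
  0011111011011001 = 8192 + 4096 + 2048 + 1024 + 512 + 128 + 64 + 16 + 8 + 1 = 16089
  18148 - 16089 = 2059, and 0000100000001011 = 2048 + 8 + 2 + 1 = 2059 ✓



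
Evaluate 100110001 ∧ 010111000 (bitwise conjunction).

AND: 1 only when both bits are 1
  100110001
& 010111000
-----------
  000110000
Decimal: 305 & 184 = 48



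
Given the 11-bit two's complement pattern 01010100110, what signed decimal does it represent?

Binary: 01010100110
Sign bit: 0 (non-negative)
Read directly as an unsigned value:
01010100110 = 512 + 128 + 32 + 4 + 2 = 678
Value: 678



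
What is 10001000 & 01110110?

AND: 1 only when both bits are 1
  10001000
& 01110110
----------
  00000000
Decimal: 136 & 118 = 0



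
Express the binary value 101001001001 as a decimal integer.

Sum of powers of 2 for each 1-bit:
2^0 + 2^3 + 2^6 + 2^9 + 2^11
= 1 + 8 + 64 + 512 + 2048
= 2633



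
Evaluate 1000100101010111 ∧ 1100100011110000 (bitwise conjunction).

AND: 1 only when both bits are 1
  1000100101010111
& 1100100011110000
------------------
  1000100001010000
Decimal: 35159 & 51440 = 34896



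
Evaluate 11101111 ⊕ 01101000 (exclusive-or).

XOR: 1 when bits differ
  11101111
^ 01101000
----------
  10000111
Decimal: 239 ^ 104 = 135



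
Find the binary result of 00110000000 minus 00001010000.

Method 1 - Direct subtraction (column by column from the right: bit − bit − borrow-in; if negative, add 2 and borrow 1 from the next column):
borrow: 00011100000
        00110000000
-       00001010000
-------------------
        00100110000

Method 2 - Add two's complement:
Two's complement of 00001010000: invert → 11110101111, add 1 → 11110110000
  00110000000
+ 11110110000
-------------
 100100110000  (end carry out of the top bit = 1)
Discarding the end carry: 00100110000
Decimal check:
  00110000000 = 256 + 128 = 384
  00001010000 = 64 + 16 = 80
  384 - 80 = 304, and 00100110000 = 256 + 32 + 16 = 304 ✓



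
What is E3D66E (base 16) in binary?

Convert each hex digit to 4 bits:
  E = 1110
  3 = 0011
  D = 1101
  6 = 0110
  6 = 0110
  E = 1110
Concatenate: 111000111101011001101110



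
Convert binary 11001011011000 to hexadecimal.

Group into 4-bit nibbles from right:
  0011 = 3
  0010 = 2
  1101 = D
  1000 = 8
Result: 32D8



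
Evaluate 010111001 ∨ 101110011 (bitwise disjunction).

OR: 1 when either bit is 1
  010111001
| 101110011
-----------
  111111011
Decimal: 185 | 371 = 507



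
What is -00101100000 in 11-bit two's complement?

Original: 00101100000
Step 1 - Invert all bits: 11010011111
Step 2 - Add 1: 11010100000
Verification: 00101100000 + 11010100000 = 100000000000; discarding the end carry (carry out of the top bit) leaves the 11-bit value 00000000000, as required for x + (-x)



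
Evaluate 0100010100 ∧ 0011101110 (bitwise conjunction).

AND: 1 only when both bits are 1
  0100010100
& 0011101110
------------
  0000000100
Decimal: 276 & 238 = 4



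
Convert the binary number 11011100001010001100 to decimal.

Sum of powers of 2 for each 1-bit:
2^2 + 2^3 + 2^7 + 2^9 + 2^14 + 2^15 + 2^16 + 2^18 + 2^19
= 4 + 8 + 128 + 512 + 16384 + 32768 + 65536 + 262144 + 524288
= 901772



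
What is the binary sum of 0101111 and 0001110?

Add column by column from the right: bit + bit + carry-in; write the sum mod 2, carry 1 when the sum is 2 or 3.
carry:  0011100
        0101111
+       0001110
---------------
       00111101
(the carry out of the leftmost column, 0, becomes the leading bit)
Decimal check:
  0101111 = 32 + 8 + 4 + 2 + 1 = 47
  0001110 = 8 + 4 + 2 = 14
  47 + 14 = 61, and 00111101 = 32 + 16 + 8 + 4 + 1 = 61 ✓



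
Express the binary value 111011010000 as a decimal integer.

Sum of powers of 2 for each 1-bit:
2^4 + 2^6 + 2^7 + 2^9 + 2^10 + 2^11
= 16 + 64 + 128 + 512 + 1024 + 2048
= 3792



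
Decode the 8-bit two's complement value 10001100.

Binary: 10001100
Sign bit: 1 (negative)
Invert: 01110011
Add 1:  01110100
Magnitude: 01110100 = 64 + 32 + 16 + 4 = 116
Value: -116



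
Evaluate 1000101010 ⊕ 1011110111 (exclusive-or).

XOR: 1 when bits differ
  1000101010
^ 1011110111
------------
  0011011101
Decimal: 554 ^ 759 = 221



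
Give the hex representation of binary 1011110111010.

Group into 4-bit nibbles from right:
  0001 = 1
  0111 = 7
  1011 = B
  1010 = A
Result: 17BA



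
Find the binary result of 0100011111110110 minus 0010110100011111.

Method 1 - Direct subtraction (column by column from the right: bit − bit − borrow-in; if negative, add 2 and borrow 1 from the next column):
borrow: 0111000000111110
        0100011111110110
-       0010110100011111
------------------------
        0001101011010111

Method 2 - Add two's complement:
Two's complement of 0010110100011111: invert → 1101001011100000, add 1 → 1101001011100001
  0100011111110110
+ 1101001011100001
------------------
 10001101011010111  (end carry out of the top bit = 1)
Discarding the end carry: 0001101011010111
Decimal check:
  0100011111110110 = 16384 + 1024 + 512 + 256 + 128 + 64 + 32 + 16 + 4 + 2 = 18422
  0010110100011111 = 8192 + 2048 + 1024 + 256 + 16 + 8 + 4 + 2 + 1 = 11551
  18422 - 11551 = 6871, and 0001101011010111 = 4096 + 2048 + 512 + 128 + 64 + 16 + 4 + 2 + 1 = 6871 ✓



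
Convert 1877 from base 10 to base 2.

Using repeated division by 2:
1877 ÷ 2 = 938 remainder 1
938 ÷ 2 = 469 remainder 0
469 ÷ 2 = 234 remainder 1
234 ÷ 2 = 117 remainder 0
117 ÷ 2 = 58 remainder 1
58 ÷ 2 = 29 remainder 0
29 ÷ 2 = 14 remainder 1
14 ÷ 2 = 7 remainder 0
7 ÷ 2 = 3 remainder 1
3 ÷ 2 = 1 remainder 1
1 ÷ 2 = 0 remainder 1
Reading remainders bottom to top: 11101010101



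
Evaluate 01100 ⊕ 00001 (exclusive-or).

XOR: 1 when bits differ
  01100
^ 00001
-------
  01101
Decimal: 12 ^ 1 = 13



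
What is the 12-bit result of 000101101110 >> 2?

Original: 000101101110 (decimal 366)
Shift right by 2 positions
Drop the 2 low bits; fill with zeros on the left
Result: 000001011011 (decimal 91)
Equivalent: 366 >> 2 = 366 ÷ 2^2 = 91



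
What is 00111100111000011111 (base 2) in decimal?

Sum of powers of 2 for each 1-bit:
2^0 + 2^1 + 2^2 + 2^3 + 2^4 + 2^9 + 2^10 + 2^11 + 2^14 + 2^15 + 2^16 + 2^17
= 1 + 2 + 4 + 8 + 16 + 512 + 1024 + 2048 + 16384 + 32768 + 65536 + 131072
= 249375



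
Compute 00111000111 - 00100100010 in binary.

Method 1 - Direct subtraction (column by column from the right: bit − bit − borrow-in; if negative, add 2 and borrow 1 from the next column):
borrow: 00001000000
        00111000111
-       00100100010
-------------------
        00010100101

Method 2 - Add two's complement:
Two's complement of 00100100010: invert → 11011011101, add 1 → 11011011110
  00111000111
+ 11011011110
-------------
 100010100101  (end carry out of the top bit = 1)
Discarding the end carry: 00010100101
Decimal check:
  00111000111 = 256 + 128 + 64 + 4 + 2 + 1 = 455
  00100100010 = 256 + 32 + 2 = 290
  455 - 290 = 165, and 00010100101 = 128 + 32 + 4 + 1 = 165 ✓



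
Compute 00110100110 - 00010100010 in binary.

Method 1 - Direct subtraction (column by column from the right: bit − bit − borrow-in; if negative, add 2 and borrow 1 from the next column):
borrow: 00000000000
        00110100110
-       00010100010
-------------------
        00100000100

Method 2 - Add two's complement:
Two's complement of 00010100010: invert → 11101011101, add 1 → 11101011110
  00110100110
+ 11101011110
-------------
 100100000100  (end carry out of the top bit = 1)
Discarding the end carry: 00100000100
Decimal check:
  00110100110 = 256 + 128 + 32 + 4 + 2 = 422
  00010100010 = 128 + 32 + 2 = 162
  422 - 162 = 260, and 00100000100 = 256 + 4 = 260 ✓



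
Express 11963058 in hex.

Using repeated division by 16 (digits 10–15 are A–F):
11963058 ÷ 16 = 747691 remainder 2
747691 ÷ 16 = 46730 remainder 11 (B)
46730 ÷ 16 = 2920 remainder 10 (A)
2920 ÷ 16 = 182 remainder 8
182 ÷ 16 = 11 remainder 6
11 ÷ 16 = 0 remainder 11 (B)
Reading remainders bottom to top: B68AB2



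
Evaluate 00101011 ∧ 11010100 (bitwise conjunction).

AND: 1 only when both bits are 1
  00101011
& 11010100
----------
  00000000
Decimal: 43 & 212 = 0



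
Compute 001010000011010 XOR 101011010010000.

XOR: 1 when bits differ
  001010000011010
^ 101011010010000
-----------------
  100001010001010
Decimal: 5146 ^ 22160 = 17034



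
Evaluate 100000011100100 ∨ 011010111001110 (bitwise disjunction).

OR: 1 when either bit is 1
  100000011100100
| 011010111001110
-----------------
  111010111101110
Decimal: 16612 | 13774 = 30190



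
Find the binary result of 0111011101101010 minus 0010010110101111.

Method 1 - Direct subtraction (column by column from the right: bit − bit − borrow-in; if negative, add 2 and borrow 1 from the next column):
borrow: 0000001101111110
        0111011101101010
-       0010010110101111
------------------------
        0101000110111011

Method 2 - Add two's complement:
Two's complement of 0010010110101111: invert → 1101101001010000, add 1 → 1101101001010001
  0111011101101010
+ 1101101001010001
------------------
 10101000110111011  (end carry out of the top bit = 1)
Discarding the end carry: 0101000110111011
Decimal check:
  0111011101101010 = 16384 + 8192 + 4096 + 1024 + 512 + 256 + 64 + 32 + 8 + 2 = 30570
  0010010110101111 = 8192 + 1024 + 256 + 128 + 32 + 8 + 4 + 2 + 1 = 9647
  30570 - 9647 = 20923, and 0101000110111011 = 16384 + 4096 + 256 + 128 + 32 + 16 + 8 + 2 + 1 = 20923 ✓



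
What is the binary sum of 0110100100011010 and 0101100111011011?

Add column by column from the right: bit + bit + carry-in; write the sum mod 2, carry 1 when the sum is 2 or 3.
carry:  1111001000110100
        0110100100011010
+       0101100111011011
------------------------
       01100001011110101
(the carry out of the leftmost column, 0, becomes the leading bit)
Decimal check:
  0110100100011010 = 16384 + 8192 + 2048 + 256 + 16 + 8 + 2 = 26906
  0101100111011011 = 16384 + 4096 + 2048 + 256 + 128 + 64 + 16 + 8 + 2 + 1 = 23003
  26906 + 23003 = 49909, and 01100001011110101 = 32768 + 16384 + 512 + 128 + 64 + 32 + 16 + 4 + 1 = 49909 ✓



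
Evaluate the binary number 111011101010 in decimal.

Sum of powers of 2 for each 1-bit:
2^1 + 2^3 + 2^5 + 2^6 + 2^7 + 2^9 + 2^10 + 2^11
= 2 + 8 + 32 + 64 + 128 + 512 + 1024 + 2048
= 3818



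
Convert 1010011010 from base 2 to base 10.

Sum of powers of 2 for each 1-bit:
2^1 + 2^3 + 2^4 + 2^7 + 2^9
= 2 + 8 + 16 + 128 + 512
= 666



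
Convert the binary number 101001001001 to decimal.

Sum of powers of 2 for each 1-bit:
2^0 + 2^3 + 2^6 + 2^9 + 2^11
= 1 + 8 + 64 + 512 + 2048
= 2633



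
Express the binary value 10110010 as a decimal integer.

Sum of powers of 2 for each 1-bit:
2^1 + 2^4 + 2^5 + 2^7
= 2 + 16 + 32 + 128
= 178



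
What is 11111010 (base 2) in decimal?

Sum of powers of 2 for each 1-bit:
2^1 + 2^3 + 2^4 + 2^5 + 2^6 + 2^7
= 2 + 8 + 16 + 32 + 64 + 128
= 250



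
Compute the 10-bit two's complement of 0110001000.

Original: 0110001000
Step 1 - Invert all bits: 1001110111
Step 2 - Add 1: 1001111000
Verification: 0110001000 + 1001111000 = 10000000000; discarding the end carry (carry out of the top bit) leaves the 10-bit value 0000000000, as required for x + (-x)



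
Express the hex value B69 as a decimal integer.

Expand by place value (powers of 16):
Digit values: B = 11
B69 = 11 × 16^2 + 6 × 16^1 + 9 × 16^0
= 11 × 256 + 6 × 16 + 9 × 1
= 2816 + 96 + 9
= 2921



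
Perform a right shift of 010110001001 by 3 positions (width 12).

Original: 010110001001 (decimal 1417)
Shift right by 3 positions
Drop the 3 low bits; fill with zeros on the left
Result: 000010110001 (decimal 177)
Equivalent: 1417 >> 3 = 1417 ÷ 2^3 = 177



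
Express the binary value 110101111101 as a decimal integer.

Sum of powers of 2 for each 1-bit:
2^0 + 2^2 + 2^3 + 2^4 + 2^5 + 2^6 + 2^8 + 2^10 + 2^11
= 1 + 4 + 8 + 16 + 32 + 64 + 256 + 1024 + 2048
= 3453



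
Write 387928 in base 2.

Using repeated division by 2:
387928 ÷ 2 = 193964 remainder 0
193964 ÷ 2 = 96982 remainder 0
96982 ÷ 2 = 48491 remainder 0
48491 ÷ 2 = 24245 remainder 1
24245 ÷ 2 = 12122 remainder 1
12122 ÷ 2 = 6061 remainder 0
6061 ÷ 2 = 3030 remainder 1
3030 ÷ 2 = 1515 remainder 0
1515 ÷ 2 = 757 remainder 1
757 ÷ 2 = 378 remainder 1
378 ÷ 2 = 189 remainder 0
189 ÷ 2 = 94 remainder 1
94 ÷ 2 = 47 remainder 0
47 ÷ 2 = 23 remainder 1
23 ÷ 2 = 11 remainder 1
11 ÷ 2 = 5 remainder 1
5 ÷ 2 = 2 remainder 1
2 ÷ 2 = 1 remainder 0
1 ÷ 2 = 0 remainder 1
Reading remainders bottom to top: 1011110101101011000



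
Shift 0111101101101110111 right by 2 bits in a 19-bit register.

Original: 0111101101101110111 (decimal 252791)
Shift right by 2 positions
Drop the 2 low bits; fill with zeros on the left
Result: 0001111011011011101 (decimal 63197)
Equivalent: 252791 >> 2 = 252791 ÷ 2^2 = 63197



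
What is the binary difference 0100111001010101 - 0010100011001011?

Method 1 - Direct subtraction (column by column from the right: bit − bit − borrow-in; if negative, add 2 and borrow 1 from the next column):
borrow: 0100001100010100
        0100111001010101
-       0010100011001011
------------------------
        0010010110001010

Method 2 - Add two's complement:
Two's complement of 0010100011001011: invert → 1101011100110100, add 1 → 1101011100110101
  0100111001010101
+ 1101011100110101
------------------
 10010010110001010  (end carry out of the top bit = 1)
Discarding the end carry: 0010010110001010
Decimal check:
  0100111001010101 = 16384 + 2048 + 1024 + 512 + 64 + 16 + 4 + 1 = 20053
  0010100011001011 = 8192 + 2048 + 128 + 64 + 8 + 2 + 1 = 10443
  20053 - 10443 = 9610, and 0010010110001010 = 8192 + 1024 + 256 + 128 + 8 + 2 = 9610 ✓



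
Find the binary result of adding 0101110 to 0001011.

Add column by column from the right: bit + bit + carry-in; write the sum mod 2, carry 1 when the sum is 2 or 3.
carry:  0011100
        0101110
+       0001011
---------------
       00111001
(the carry out of the leftmost column, 0, becomes the leading bit)
Decimal check:
  0101110 = 32 + 8 + 4 + 2 = 46
  0001011 = 8 + 2 + 1 = 11
  46 + 11 = 57, and 00111001 = 32 + 16 + 8 + 1 = 57 ✓



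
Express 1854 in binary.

Using repeated division by 2:
1854 ÷ 2 = 927 remainder 0
927 ÷ 2 = 463 remainder 1
463 ÷ 2 = 231 remainder 1
231 ÷ 2 = 115 remainder 1
115 ÷ 2 = 57 remainder 1
57 ÷ 2 = 28 remainder 1
28 ÷ 2 = 14 remainder 0
14 ÷ 2 = 7 remainder 0
7 ÷ 2 = 3 remainder 1
3 ÷ 2 = 1 remainder 1
1 ÷ 2 = 0 remainder 1
Reading remainders bottom to top: 11100111110



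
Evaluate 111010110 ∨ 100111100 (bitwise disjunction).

OR: 1 when either bit is 1
  111010110
| 100111100
-----------
  111111110
Decimal: 470 | 316 = 510



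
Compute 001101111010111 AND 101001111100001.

AND: 1 only when both bits are 1
  001101111010111
& 101001111100001
-----------------
  001001111000001
Decimal: 7127 & 21473 = 5057



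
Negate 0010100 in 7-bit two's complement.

Original: 0010100
Step 1 - Invert all bits: 1101011
Step 2 - Add 1: 1101100
Verification: 0010100 + 1101100 = 10000000; discarding the end carry (carry out of the top bit) leaves the 7-bit value 0000000, as required for x + (-x)



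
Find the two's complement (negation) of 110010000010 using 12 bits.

Original (sign bit 1, negative): 110010000010
Step 1 - Invert all bits: 001101111101
Step 2 - Add 1: 001101111110
Verification: 110010000010 + 001101111110 = 1000000000000; discarding the end carry (carry out of the top bit) leaves the 12-bit value 000000000000, as required for x + (-x)



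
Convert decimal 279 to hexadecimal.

Using repeated division by 16 (digits 10–15 are A–F):
279 ÷ 16 = 17 remainder 7
17 ÷ 16 = 1 remainder 1
1 ÷ 16 = 0 remainder 1
Reading remainders bottom to top: 117



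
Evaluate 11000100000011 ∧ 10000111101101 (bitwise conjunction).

AND: 1 only when both bits are 1
  11000100000011
& 10000111101101
----------------
  10000100000001
Decimal: 12547 & 8685 = 8449



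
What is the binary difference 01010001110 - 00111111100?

Method 1 - Direct subtraction (column by column from the right: bit − bit − borrow-in; if negative, add 2 and borrow 1 from the next column):
borrow: 01111100000
        01010001110
-       00111111100
-------------------
        00010010010

Method 2 - Add two's complement:
Two's complement of 00111111100: invert → 11000000011, add 1 → 11000000100
  01010001110
+ 11000000100
-------------
 100010010010  (end carry out of the top bit = 1)
Discarding the end carry: 00010010010
Decimal check:
  01010001110 = 512 + 128 + 8 + 4 + 2 = 654
  00111111100 = 256 + 128 + 64 + 32 + 16 + 8 + 4 = 508
  654 - 508 = 146, and 00010010010 = 128 + 16 + 2 = 146 ✓



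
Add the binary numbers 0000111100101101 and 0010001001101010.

Add column by column from the right: bit + bit + carry-in; write the sum mod 2, carry 1 when the sum is 2 or 3.
carry:  0001110011010000
        0000111100101101
+       0010001001101010
------------------------
       00011000110010111
(the carry out of the leftmost column, 0, becomes the leading bit)
Decimal check:
  0000111100101101 = 2048 + 1024 + 512 + 256 + 32 + 8 + 4 + 1 = 3885
  0010001001101010 = 8192 + 512 + 64 + 32 + 8 + 2 = 8810
  3885 + 8810 = 12695, and 00011000110010111 = 8192 + 4096 + 256 + 128 + 16 + 4 + 2 + 1 = 12695 ✓



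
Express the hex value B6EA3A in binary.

Convert each hex digit to 4 bits:
  B = 1011
  6 = 0110
  E = 1110
  A = 1010
  3 = 0011
  A = 1010
Concatenate: 101101101110101000111010



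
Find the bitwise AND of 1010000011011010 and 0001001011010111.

AND: 1 only when both bits are 1
  1010000011011010
& 0001001011010111
------------------
  0000000011010010
Decimal: 41178 & 4823 = 210



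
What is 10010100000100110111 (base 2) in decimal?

Sum of powers of 2 for each 1-bit:
2^0 + 2^1 + 2^2 + 2^4 + 2^5 + 2^8 + 2^14 + 2^16 + 2^19
= 1 + 2 + 4 + 16 + 32 + 256 + 16384 + 65536 + 524288
= 606519



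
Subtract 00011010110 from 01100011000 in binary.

Method 1 - Direct subtraction (column by column from the right: bit − bit − borrow-in; if negative, add 2 and borrow 1 from the next column):
borrow: 00110001100
        01100011000
-       00011010110
-------------------
        01001000010

Method 2 - Add two's complement:
Two's complement of 00011010110: invert → 11100101001, add 1 → 11100101010
  01100011000
+ 11100101010
-------------
 101001000010  (end carry out of the top bit = 1)
Discarding the end carry: 01001000010
Decimal check:
  01100011000 = 512 + 256 + 16 + 8 = 792
  00011010110 = 128 + 64 + 16 + 4 + 2 = 214
  792 - 214 = 578, and 01001000010 = 512 + 64 + 2 = 578 ✓



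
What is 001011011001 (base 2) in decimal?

Sum of powers of 2 for each 1-bit:
2^0 + 2^3 + 2^4 + 2^6 + 2^7 + 2^9
= 1 + 8 + 16 + 64 + 128 + 512
= 729



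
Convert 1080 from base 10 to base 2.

Using repeated division by 2:
1080 ÷ 2 = 540 remainder 0
540 ÷ 2 = 270 remainder 0
270 ÷ 2 = 135 remainder 0
135 ÷ 2 = 67 remainder 1
67 ÷ 2 = 33 remainder 1
33 ÷ 2 = 16 remainder 1
16 ÷ 2 = 8 remainder 0
8 ÷ 2 = 4 remainder 0
4 ÷ 2 = 2 remainder 0
2 ÷ 2 = 1 remainder 0
1 ÷ 2 = 0 remainder 1
Reading remainders bottom to top: 10000111000



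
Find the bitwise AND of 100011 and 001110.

AND: 1 only when both bits are 1
  100011
& 001110
--------
  000010
Decimal: 35 & 14 = 2



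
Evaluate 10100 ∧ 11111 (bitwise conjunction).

AND: 1 only when both bits are 1
  10100
& 11111
-------
  10100
Decimal: 20 & 31 = 20



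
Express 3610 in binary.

Using repeated division by 2:
3610 ÷ 2 = 1805 remainder 0
1805 ÷ 2 = 902 remainder 1
902 ÷ 2 = 451 remainder 0
451 ÷ 2 = 225 remainder 1
225 ÷ 2 = 112 remainder 1
112 ÷ 2 = 56 remainder 0
56 ÷ 2 = 28 remainder 0
28 ÷ 2 = 14 remainder 0
14 ÷ 2 = 7 remainder 0
7 ÷ 2 = 3 remainder 1
3 ÷ 2 = 1 remainder 1
1 ÷ 2 = 0 remainder 1
Reading remainders bottom to top: 111000011010



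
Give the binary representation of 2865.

Using repeated division by 2:
2865 ÷ 2 = 1432 remainder 1
1432 ÷ 2 = 716 remainder 0
716 ÷ 2 = 358 remainder 0
358 ÷ 2 = 179 remainder 0
179 ÷ 2 = 89 remainder 1
89 ÷ 2 = 44 remainder 1
44 ÷ 2 = 22 remainder 0
22 ÷ 2 = 11 remainder 0
11 ÷ 2 = 5 remainder 1
5 ÷ 2 = 2 remainder 1
2 ÷ 2 = 1 remainder 0
1 ÷ 2 = 0 remainder 1
Reading remainders bottom to top: 101100110001



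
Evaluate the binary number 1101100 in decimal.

Sum of powers of 2 for each 1-bit:
2^2 + 2^3 + 2^5 + 2^6
= 4 + 8 + 32 + 64
= 108



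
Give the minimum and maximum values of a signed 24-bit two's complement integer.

For 24-bit two's complement:
Minimum: -2^23 = -8388608
Maximum: 2^23 - 1 = 8388607



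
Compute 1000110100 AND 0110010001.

AND: 1 only when both bits are 1
  1000110100
& 0110010001
------------
  0000010000
Decimal: 564 & 401 = 16



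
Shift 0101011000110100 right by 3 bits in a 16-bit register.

Original: 0101011000110100 (decimal 22068)
Shift right by 3 positions
Drop the 3 low bits; fill with zeros on the left
Result: 0000101011000110 (decimal 2758)
Equivalent: 22068 >> 3 = 22068 ÷ 2^3 = 2758



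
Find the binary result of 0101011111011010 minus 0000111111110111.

Method 1 - Direct subtraction (column by column from the right: bit − bit − borrow-in; if negative, add 2 and borrow 1 from the next column):
borrow: 0001111111001110
        0101011111011010
-       0000111111110111
------------------------
        0100011111100011

Method 2 - Add two's complement:
Two's complement of 0000111111110111: invert → 1111000000001000, add 1 → 1111000000001001
  0101011111011010
+ 1111000000001001
------------------
 10100011111100011  (end carry out of the top bit = 1)
Discarding the end carry: 0100011111100011
Decimal check:
  0101011111011010 = 16384 + 4096 + 1024 + 512 + 256 + 128 + 64 + 16 + 8 + 2 = 22490
  0000111111110111 = 2048 + 1024 + 512 + 256 + 128 + 64 + 32 + 16 + 4 + 2 + 1 = 4087
  22490 - 4087 = 18403, and 0100011111100011 = 16384 + 1024 + 512 + 256 + 128 + 64 + 32 + 2 + 1 = 18403 ✓



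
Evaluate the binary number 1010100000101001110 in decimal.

Sum of powers of 2 for each 1-bit:
2^1 + 2^2 + 2^3 + 2^6 + 2^8 + 2^14 + 2^16 + 2^18
= 2 + 4 + 8 + 64 + 256 + 16384 + 65536 + 262144
= 344398



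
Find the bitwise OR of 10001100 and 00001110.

OR: 1 when either bit is 1
  10001100
| 00001110
----------
  10001110
Decimal: 140 | 14 = 142



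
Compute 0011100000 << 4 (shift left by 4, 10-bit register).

Original: 0011100000 (decimal 224)
Shift left by 4 positions
Append 4 zeros on the right and drop the 4 high bits that overflow the 10-bit width
Result: 1000000000 (decimal 512)
Equivalent: 224 << 4 = 224 × 2^4 = 3584, truncated to 10 bits = 512



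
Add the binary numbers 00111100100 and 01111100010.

Add column by column from the right: bit + bit + carry-in; write the sum mod 2, carry 1 when the sum is 2 or 3.
carry:  11111000000
        00111100100
+       01111100010
-------------------
       010111000110
(the carry out of the leftmost column, 0, becomes the leading bit)
Decimal check:
  00111100100 = 256 + 128 + 64 + 32 + 4 = 484
  01111100010 = 512 + 256 + 128 + 64 + 32 + 2 = 994
  484 + 994 = 1478, and 010111000110 = 1024 + 256 + 128 + 64 + 4 + 2 = 1478 ✓



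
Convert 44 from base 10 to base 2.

Using repeated division by 2:
44 ÷ 2 = 22 remainder 0
22 ÷ 2 = 11 remainder 0
11 ÷ 2 = 5 remainder 1
5 ÷ 2 = 2 remainder 1
2 ÷ 2 = 1 remainder 0
1 ÷ 2 = 0 remainder 1
Reading remainders bottom to top: 101100



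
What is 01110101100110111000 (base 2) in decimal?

Sum of powers of 2 for each 1-bit:
2^3 + 2^4 + 2^5 + 2^7 + 2^8 + 2^11 + 2^12 + 2^14 + 2^16 + 2^17 + 2^18
= 8 + 16 + 32 + 128 + 256 + 2048 + 4096 + 16384 + 65536 + 131072 + 262144
= 481720



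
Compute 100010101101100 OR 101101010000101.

OR: 1 when either bit is 1
  100010101101100
| 101101010000101
-----------------
  101111111101101
Decimal: 17772 | 23173 = 24557



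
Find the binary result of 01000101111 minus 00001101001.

Method 1 - Direct subtraction (column by column from the right: bit − bit − borrow-in; if negative, add 2 and borrow 1 from the next column):
borrow: 01110000000
        01000101111
-       00001101001
-------------------
        00111000110

Method 2 - Add two's complement:
Two's complement of 00001101001: invert → 11110010110, add 1 → 11110010111
  01000101111
+ 11110010111
-------------
 100111000110  (end carry out of the top bit = 1)
Discarding the end carry: 00111000110
Decimal check:
  01000101111 = 512 + 32 + 8 + 4 + 2 + 1 = 559
  00001101001 = 64 + 32 + 8 + 1 = 105
  559 - 105 = 454, and 00111000110 = 256 + 128 + 64 + 4 + 2 = 454 ✓



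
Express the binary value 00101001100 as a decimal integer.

Sum of powers of 2 for each 1-bit:
2^2 + 2^3 + 2^6 + 2^8
= 4 + 8 + 64 + 256
= 332



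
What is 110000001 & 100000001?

AND: 1 only when both bits are 1
  110000001
& 100000001
-----------
  100000001
Decimal: 385 & 257 = 257



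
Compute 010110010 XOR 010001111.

XOR: 1 when bits differ
  010110010
^ 010001111
-----------
  000111101
Decimal: 178 ^ 143 = 61



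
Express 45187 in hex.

Using repeated division by 16 (digits 10–15 are A–F):
45187 ÷ 16 = 2824 remainder 3
2824 ÷ 16 = 176 remainder 8
176 ÷ 16 = 11 remainder 0
11 ÷ 16 = 0 remainder 11 (B)
Reading remainders bottom to top: B083



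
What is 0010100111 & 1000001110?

AND: 1 only when both bits are 1
  0010100111
& 1000001110
------------
  0000000110
Decimal: 167 & 526 = 6



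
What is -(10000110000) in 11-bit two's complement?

Original (sign bit 1, negative): 10000110000
Step 1 - Invert all bits: 01111001111
Step 2 - Add 1: 01111010000
Verification: 10000110000 + 01111010000 = 100000000000; discarding the end carry (carry out of the top bit) leaves the 11-bit value 00000000000, as required for x + (-x)



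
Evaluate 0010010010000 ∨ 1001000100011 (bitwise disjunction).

OR: 1 when either bit is 1
  0010010010000
| 1001000100011
---------------
  1011010110011
Decimal: 1168 | 4643 = 5811



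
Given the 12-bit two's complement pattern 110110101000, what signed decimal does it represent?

Binary: 110110101000
Sign bit: 1 (negative)
Invert: 001001010111
Add 1:  001001011000
Magnitude: 001001011000 = 512 + 64 + 16 + 8 = 600
Value: -600



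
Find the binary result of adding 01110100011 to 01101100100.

Add column by column from the right: bit + bit + carry-in; write the sum mod 2, carry 1 when the sum is 2 or 3.
carry:  11111000000
        01110100011
+       01101100100
-------------------
       011100000111
(the carry out of the leftmost column, 0, becomes the leading bit)
Decimal check:
  01110100011 = 512 + 256 + 128 + 32 + 2 + 1 = 931
  01101100100 = 512 + 256 + 64 + 32 + 4 = 868
  931 + 868 = 1799, and 011100000111 = 1024 + 512 + 256 + 4 + 2 + 1 = 1799 ✓



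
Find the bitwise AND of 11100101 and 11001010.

AND: 1 only when both bits are 1
  11100101
& 11001010
----------
  11000000
Decimal: 229 & 202 = 192



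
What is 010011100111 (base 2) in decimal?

Sum of powers of 2 for each 1-bit:
2^0 + 2^1 + 2^2 + 2^5 + 2^6 + 2^7 + 2^10
= 1 + 2 + 4 + 32 + 64 + 128 + 1024
= 1255



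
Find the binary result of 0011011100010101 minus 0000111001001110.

Method 1 - Direct subtraction (column by column from the right: bit − bit − borrow-in; if negative, add 2 and borrow 1 from the next column):
borrow: 0001000110011100
        0011011100010101
-       0000111001001110
------------------------
        0010100011000111

Method 2 - Add two's complement:
Two's complement of 0000111001001110: invert → 1111000110110001, add 1 → 1111000110110010
  0011011100010101
+ 1111000110110010
------------------
 10010100011000111  (end carry out of the top bit = 1)
Discarding the end carry: 0010100011000111
Decimal check:
  0011011100010101 = 8192 + 4096 + 1024 + 512 + 256 + 16 + 4 + 1 = 14101
  0000111001001110 = 2048 + 1024 + 512 + 64 + 8 + 4 + 2 = 3662
  14101 - 3662 = 10439, and 0010100011000111 = 8192 + 2048 + 128 + 64 + 4 + 2 + 1 = 10439 ✓



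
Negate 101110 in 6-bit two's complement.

Original (sign bit 1, negative): 101110
Step 1 - Invert all bits: 010001
Step 2 - Add 1: 010010
Verification: 101110 + 010010 = 1000000; discarding the end carry (carry out of the top bit) leaves the 6-bit value 000000, as required for x + (-x)



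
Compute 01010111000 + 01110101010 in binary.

Add column by column from the right: bit + bit + carry-in; write the sum mod 2, carry 1 when the sum is 2 or 3.
carry:  11101110000
        01010111000
+       01110101010
-------------------
       011001100010
(the carry out of the leftmost column, 0, becomes the leading bit)
Decimal check:
  01010111000 = 512 + 128 + 32 + 16 + 8 = 696
  01110101010 = 512 + 256 + 128 + 32 + 8 + 2 = 938
  696 + 938 = 1634, and 011001100010 = 1024 + 512 + 64 + 32 + 2 = 1634 ✓

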